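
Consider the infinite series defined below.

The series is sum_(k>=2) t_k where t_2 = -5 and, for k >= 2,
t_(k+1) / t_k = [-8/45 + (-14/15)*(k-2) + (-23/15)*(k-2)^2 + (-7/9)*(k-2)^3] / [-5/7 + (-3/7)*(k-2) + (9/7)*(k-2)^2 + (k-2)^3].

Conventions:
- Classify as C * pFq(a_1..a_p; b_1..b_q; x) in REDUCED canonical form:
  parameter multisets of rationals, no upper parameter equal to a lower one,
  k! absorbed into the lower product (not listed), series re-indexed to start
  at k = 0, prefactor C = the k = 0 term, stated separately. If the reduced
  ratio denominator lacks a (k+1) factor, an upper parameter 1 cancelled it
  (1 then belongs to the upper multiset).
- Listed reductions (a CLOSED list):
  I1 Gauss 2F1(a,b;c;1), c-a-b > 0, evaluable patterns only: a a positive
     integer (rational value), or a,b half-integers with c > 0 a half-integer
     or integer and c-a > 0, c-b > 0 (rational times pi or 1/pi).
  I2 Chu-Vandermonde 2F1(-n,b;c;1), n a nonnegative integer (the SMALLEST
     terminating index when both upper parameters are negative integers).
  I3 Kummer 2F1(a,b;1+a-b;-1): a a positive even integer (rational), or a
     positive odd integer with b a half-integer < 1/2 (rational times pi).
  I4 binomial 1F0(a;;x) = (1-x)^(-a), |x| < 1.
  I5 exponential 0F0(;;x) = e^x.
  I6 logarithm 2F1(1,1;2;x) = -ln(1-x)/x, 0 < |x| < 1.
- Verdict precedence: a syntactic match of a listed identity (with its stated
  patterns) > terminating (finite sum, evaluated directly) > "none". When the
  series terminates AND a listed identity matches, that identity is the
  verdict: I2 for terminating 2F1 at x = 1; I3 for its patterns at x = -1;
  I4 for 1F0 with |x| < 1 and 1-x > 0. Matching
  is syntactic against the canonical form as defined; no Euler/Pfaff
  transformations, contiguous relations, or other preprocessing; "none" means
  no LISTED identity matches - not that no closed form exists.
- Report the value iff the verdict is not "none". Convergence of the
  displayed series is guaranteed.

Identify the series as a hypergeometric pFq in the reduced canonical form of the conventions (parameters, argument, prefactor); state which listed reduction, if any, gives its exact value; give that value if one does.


At argument -7/9: a 2F1 with upper {2/5, 4/7}, lower {-5/7}, scaled by C = -5. Verdict: none (x = -7/9): each listed identity misses the multisets {2/5, 4/7} ; {-5/7}.

First insight: t_0 = -5 here, and roots of the ratio polynomials (C = -5) are the negated parameters.
Term ratio: r(k) = (-7/9) * (k+2/5) (k+4/7) / [(k-5/7) (k+1)] - rational; roots negated = parameters, x = (-7/9), C = -5.


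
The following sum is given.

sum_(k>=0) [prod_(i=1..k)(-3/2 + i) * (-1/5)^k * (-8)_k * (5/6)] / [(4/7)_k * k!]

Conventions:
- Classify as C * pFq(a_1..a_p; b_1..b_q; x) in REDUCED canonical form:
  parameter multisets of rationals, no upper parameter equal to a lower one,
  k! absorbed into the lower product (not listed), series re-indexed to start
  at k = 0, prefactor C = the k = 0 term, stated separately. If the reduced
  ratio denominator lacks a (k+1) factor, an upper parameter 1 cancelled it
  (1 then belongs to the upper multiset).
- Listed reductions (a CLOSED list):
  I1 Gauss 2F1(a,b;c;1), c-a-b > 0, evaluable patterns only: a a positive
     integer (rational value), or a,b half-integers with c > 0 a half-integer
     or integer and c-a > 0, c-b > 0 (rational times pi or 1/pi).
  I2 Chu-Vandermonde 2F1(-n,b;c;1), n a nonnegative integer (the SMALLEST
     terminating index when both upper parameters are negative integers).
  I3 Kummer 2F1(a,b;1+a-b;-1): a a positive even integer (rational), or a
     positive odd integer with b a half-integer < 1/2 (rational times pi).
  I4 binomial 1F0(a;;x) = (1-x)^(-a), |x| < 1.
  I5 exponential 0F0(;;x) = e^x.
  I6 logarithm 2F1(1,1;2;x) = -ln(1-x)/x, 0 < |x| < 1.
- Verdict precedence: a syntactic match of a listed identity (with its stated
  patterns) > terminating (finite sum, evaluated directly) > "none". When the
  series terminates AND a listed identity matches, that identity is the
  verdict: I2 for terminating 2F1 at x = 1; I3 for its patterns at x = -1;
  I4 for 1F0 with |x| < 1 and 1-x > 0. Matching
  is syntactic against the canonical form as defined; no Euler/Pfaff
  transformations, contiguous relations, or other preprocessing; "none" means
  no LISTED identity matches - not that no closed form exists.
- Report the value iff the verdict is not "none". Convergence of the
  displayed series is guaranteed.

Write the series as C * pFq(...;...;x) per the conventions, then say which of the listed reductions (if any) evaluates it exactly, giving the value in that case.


Classification (C = 5/6): 2F1 with upper {-8, -1/2}, lower {4/7}, argument x = -1/5. Verdict: terminating - the sum ends at index 8 because -8 is a negative integer; exact evaluation follows. Hence: -11885168566310547/17850060800000000.

Structural cue: t_0 = 5/6 here, and the running product (prefactor 5/6) telescopes to a rising factorial.
Adjacent-term ratio: r(k) = (-1/5) * (k-8) (k-1/2) / [(k+4/7) (k+1)] - rational; roots negated = parameters, x = (-1/5), C = 5/6.


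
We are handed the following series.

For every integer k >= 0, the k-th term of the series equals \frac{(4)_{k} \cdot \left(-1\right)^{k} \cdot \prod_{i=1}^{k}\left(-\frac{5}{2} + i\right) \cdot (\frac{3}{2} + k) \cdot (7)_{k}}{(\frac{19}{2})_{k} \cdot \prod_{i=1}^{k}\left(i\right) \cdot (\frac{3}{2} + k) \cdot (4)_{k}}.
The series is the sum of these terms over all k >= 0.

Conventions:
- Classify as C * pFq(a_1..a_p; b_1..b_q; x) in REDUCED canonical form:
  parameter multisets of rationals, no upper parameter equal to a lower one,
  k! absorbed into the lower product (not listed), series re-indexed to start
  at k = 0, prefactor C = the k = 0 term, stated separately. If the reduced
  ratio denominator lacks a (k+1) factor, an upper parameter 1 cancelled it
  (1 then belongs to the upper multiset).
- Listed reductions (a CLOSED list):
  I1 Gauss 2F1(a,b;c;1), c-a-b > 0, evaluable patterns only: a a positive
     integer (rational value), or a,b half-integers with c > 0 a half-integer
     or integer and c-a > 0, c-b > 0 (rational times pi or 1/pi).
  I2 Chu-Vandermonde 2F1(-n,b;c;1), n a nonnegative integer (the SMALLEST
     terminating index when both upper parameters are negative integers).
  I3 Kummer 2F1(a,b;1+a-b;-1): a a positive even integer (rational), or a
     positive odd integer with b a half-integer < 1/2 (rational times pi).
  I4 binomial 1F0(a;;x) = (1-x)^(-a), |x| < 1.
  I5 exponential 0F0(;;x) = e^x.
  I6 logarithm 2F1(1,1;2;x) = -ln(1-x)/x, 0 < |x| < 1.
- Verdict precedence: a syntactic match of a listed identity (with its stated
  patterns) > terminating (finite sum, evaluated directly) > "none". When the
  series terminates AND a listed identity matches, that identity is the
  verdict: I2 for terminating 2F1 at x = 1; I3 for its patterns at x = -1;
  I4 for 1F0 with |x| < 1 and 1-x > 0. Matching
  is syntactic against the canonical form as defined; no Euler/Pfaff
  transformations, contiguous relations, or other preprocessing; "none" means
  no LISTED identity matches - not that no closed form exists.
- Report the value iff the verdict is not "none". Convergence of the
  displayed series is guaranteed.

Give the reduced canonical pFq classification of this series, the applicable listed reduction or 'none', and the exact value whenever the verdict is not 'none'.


This is 1 * 2F1(-\frac{3}{2}, 7; \frac{19}{2}; -1) in reduced canonical form. Verdict (x = -1): Kummer (I3) applies (x = -1; c = \frac{19}{2} equals 1+a-b for upper {-\frac{3}{2}, 7}: listed pattern). Sum: \frac{765765}{1048576} \cdot \pi.

The tell: x = -1 and the running product (C = 1, x = -1) telescopes to a rising factorial.
Consecutive-term ratio: r(k) = -1 * (k-\frac{3}{2}) (k+7) / [(k+\frac{19}{2}) (k+1)] ; factor over Q: parameters, x = -1, and C = 1.


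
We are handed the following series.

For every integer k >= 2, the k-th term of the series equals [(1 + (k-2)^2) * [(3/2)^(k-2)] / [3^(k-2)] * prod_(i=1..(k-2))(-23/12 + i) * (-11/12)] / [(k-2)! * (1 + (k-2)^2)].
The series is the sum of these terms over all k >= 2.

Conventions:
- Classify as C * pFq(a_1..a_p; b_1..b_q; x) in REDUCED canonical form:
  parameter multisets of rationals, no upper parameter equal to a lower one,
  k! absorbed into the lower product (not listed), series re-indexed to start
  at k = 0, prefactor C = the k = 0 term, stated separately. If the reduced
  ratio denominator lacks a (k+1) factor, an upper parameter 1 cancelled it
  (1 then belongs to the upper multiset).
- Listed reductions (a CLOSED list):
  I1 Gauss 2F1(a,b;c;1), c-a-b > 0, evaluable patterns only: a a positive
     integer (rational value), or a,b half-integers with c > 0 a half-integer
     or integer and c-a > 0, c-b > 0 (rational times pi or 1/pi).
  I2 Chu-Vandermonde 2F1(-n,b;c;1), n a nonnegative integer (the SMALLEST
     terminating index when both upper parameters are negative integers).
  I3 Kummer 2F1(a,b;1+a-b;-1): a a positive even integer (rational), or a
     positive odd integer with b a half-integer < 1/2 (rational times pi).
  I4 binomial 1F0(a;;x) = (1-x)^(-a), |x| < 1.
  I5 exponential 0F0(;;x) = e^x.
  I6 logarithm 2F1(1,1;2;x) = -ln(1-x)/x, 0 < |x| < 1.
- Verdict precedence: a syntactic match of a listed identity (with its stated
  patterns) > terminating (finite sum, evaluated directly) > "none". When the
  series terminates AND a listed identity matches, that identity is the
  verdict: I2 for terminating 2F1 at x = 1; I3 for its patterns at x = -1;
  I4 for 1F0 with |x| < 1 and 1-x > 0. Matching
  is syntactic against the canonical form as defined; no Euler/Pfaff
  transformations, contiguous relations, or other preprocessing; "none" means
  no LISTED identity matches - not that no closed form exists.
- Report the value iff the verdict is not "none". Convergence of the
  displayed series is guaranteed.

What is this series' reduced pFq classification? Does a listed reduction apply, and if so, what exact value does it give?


Canonical form: C = -11/12 times 1F0 with upper {-11/12}, lower {-}, x = 1/2. Verdict at x = 1/2: binomial (I4) matches (the 1F0 binomial series: exponent 11/12, x = 1/2). Hence: (-11/12) * (1/2)^(11/12).

The tell: t_0 being -11/12, the running product (prefactor -11/12) telescopes to a rising factorial.
Step ratio: r(k) = (1/2) * (k-11/12) / [(k+1)] ; factor over Q: parameters, x = (1/2), and C = -11/12.


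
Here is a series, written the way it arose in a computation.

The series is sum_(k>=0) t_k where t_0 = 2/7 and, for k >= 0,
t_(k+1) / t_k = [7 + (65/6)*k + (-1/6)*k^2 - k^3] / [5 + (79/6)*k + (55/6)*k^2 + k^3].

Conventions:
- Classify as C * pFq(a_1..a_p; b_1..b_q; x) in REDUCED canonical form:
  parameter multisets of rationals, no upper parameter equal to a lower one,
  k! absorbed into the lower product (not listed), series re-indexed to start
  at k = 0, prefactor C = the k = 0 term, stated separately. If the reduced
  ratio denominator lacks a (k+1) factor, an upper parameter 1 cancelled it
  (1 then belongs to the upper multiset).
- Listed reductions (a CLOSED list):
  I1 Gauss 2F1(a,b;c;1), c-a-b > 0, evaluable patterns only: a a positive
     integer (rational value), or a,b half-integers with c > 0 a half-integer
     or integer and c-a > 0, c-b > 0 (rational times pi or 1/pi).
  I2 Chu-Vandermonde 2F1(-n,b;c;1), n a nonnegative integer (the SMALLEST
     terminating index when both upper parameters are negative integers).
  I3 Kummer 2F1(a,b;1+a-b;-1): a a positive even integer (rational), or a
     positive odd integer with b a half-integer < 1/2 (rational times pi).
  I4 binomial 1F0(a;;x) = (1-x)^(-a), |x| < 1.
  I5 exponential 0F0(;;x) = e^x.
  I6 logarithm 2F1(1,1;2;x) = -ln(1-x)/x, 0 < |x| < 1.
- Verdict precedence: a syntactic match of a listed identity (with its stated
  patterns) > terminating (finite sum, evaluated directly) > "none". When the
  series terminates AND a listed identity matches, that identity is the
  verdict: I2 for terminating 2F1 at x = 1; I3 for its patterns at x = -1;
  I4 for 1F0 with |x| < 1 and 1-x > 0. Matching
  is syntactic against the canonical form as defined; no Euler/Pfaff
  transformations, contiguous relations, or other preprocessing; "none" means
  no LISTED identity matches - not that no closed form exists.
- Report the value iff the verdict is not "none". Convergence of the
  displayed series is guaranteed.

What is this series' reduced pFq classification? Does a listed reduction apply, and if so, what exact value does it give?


Prefactor 2/7, argument -1: 2F1 with upper {-7/2, 3} over lower {15/2}. Verdict at x = -1: Kummer's theorem (I3) matches (x = -1; c = 15/2 equals 1+a-b for upper {-7/2, 3}: listed pattern). Exact value: (1287/4096) * pi.

Structural cue: x = (-1) and cancel k + 2/3 from the displayed ratio first; then C = 2/7.
Term ratio: r(k) = (-1) * (k-7/2) (k+3) / [(k+15/2) (k+1)] ; factor over Q: parameters, x = (-1), and C = 2/7.


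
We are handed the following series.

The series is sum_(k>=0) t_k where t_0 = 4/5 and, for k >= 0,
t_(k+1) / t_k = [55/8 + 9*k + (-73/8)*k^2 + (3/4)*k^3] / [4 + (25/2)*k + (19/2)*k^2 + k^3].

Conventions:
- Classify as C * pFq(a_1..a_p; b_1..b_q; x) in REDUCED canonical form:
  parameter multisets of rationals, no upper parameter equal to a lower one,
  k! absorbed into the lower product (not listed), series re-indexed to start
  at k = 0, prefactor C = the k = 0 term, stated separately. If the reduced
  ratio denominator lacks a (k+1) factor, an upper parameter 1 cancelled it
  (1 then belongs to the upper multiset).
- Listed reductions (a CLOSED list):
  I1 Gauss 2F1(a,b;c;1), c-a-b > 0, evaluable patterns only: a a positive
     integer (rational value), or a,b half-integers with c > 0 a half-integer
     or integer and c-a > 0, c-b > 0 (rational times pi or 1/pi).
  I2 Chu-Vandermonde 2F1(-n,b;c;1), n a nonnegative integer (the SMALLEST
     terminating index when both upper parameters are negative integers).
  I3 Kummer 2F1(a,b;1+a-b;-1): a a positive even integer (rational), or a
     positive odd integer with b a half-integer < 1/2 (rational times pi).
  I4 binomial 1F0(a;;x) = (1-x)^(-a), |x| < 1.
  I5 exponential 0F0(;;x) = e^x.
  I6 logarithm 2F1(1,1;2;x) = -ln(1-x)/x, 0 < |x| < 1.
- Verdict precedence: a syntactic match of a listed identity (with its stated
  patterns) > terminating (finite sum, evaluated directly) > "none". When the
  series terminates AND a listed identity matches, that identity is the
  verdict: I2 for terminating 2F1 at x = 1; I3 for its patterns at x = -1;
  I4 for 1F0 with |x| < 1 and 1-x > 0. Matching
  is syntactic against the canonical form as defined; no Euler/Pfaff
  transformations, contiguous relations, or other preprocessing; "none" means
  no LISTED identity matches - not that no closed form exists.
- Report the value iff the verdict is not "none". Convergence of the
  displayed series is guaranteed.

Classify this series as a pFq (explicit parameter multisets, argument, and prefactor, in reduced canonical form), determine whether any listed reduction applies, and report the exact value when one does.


x = 3/4 here; the reduced form reads 2F1, upper {-11, -5/3}, lower {8}, C = 4/5. Verdict: terminating. With -11 upstairs the series is a 12-term polynomial sum; evaluated term by term. Value: 17113917772889/6757401231360.

Key observation: t_0 = 4/5 here, and roots of the ratio polynomials (prefactor 4/5) are the negated parameters.
Term ratio: r(k) = (3/4) * (k-11) (k-5/3) / [(k+8) (k+1)] - rational in k, leading ratio (3/4); with t_0 = 4/5, classification follows.


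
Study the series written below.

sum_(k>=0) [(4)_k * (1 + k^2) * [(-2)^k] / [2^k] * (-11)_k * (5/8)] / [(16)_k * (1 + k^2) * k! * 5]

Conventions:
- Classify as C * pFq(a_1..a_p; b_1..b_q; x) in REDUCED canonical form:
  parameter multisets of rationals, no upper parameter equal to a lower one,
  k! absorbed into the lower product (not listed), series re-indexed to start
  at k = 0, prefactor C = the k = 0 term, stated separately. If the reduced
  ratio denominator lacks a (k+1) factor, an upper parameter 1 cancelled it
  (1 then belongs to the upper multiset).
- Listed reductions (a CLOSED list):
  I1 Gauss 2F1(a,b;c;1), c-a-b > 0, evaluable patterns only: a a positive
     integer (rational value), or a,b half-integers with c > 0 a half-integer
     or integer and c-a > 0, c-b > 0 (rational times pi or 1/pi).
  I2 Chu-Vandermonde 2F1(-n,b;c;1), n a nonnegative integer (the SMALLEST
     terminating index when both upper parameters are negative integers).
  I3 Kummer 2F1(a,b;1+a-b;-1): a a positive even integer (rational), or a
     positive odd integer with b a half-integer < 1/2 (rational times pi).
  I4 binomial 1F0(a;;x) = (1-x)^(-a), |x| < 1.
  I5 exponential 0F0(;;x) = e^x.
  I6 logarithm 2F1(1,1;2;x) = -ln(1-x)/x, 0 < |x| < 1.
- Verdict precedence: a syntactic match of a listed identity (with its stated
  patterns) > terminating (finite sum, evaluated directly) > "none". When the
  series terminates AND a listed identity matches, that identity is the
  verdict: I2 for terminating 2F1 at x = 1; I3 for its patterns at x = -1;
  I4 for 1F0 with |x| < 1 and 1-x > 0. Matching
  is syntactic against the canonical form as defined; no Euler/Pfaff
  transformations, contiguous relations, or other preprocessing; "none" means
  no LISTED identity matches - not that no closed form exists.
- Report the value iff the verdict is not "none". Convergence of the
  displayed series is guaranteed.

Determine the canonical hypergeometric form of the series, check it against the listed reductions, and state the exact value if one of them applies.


At argument -1: a 2F1 with upper {-11, 4}, lower {16}, scaled by C = 1/8. Verdict: this is the Kummer evaluation I3 (x = -1; c = 16 equals 1+a-b for upper {-11, 4}: listed pattern). Hence: 35/16.

Structural cue: t_0 being 1/8, the two k-th powers (prefactor 1/8) combine into one argument.
Term ratio: r(k) = (-1) * (k-11) (k+4) / [(k+16) (k+1)] - rational in k. x = (-1); t_0 = 1/8; negate the roots.


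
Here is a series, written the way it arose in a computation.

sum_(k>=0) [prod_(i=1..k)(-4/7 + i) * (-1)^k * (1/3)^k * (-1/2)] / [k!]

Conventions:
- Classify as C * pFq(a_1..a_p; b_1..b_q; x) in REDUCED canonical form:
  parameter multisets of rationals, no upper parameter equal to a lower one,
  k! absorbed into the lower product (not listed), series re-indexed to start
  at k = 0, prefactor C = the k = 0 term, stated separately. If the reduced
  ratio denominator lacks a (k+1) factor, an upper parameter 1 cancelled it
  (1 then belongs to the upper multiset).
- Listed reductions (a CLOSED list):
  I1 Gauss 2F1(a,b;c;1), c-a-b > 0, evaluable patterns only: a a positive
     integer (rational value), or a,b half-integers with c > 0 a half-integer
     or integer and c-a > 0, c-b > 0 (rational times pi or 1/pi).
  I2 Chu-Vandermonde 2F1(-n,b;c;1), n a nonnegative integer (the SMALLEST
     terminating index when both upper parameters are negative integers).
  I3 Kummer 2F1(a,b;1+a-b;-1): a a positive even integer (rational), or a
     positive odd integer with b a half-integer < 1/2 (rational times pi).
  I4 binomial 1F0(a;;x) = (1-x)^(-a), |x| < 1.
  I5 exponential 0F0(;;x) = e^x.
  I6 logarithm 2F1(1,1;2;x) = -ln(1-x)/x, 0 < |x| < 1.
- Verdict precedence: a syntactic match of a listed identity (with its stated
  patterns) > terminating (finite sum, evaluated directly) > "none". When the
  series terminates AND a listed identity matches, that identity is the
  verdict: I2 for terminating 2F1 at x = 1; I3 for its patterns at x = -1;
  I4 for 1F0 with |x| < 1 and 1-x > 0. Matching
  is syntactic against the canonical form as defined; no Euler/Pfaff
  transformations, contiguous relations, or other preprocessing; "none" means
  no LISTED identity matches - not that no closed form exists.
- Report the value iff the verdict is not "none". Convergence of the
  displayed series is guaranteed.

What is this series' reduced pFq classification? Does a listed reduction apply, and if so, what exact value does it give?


Prefactor -1/2, argument -1/3: 1F0 with upper {3/7} over lower {-}. Verdict at x = -1/3: the I4 binomial reduction matches (the 1F0 binomial series: exponent -3/7, x = -1/3). Sum: (-1/2) * (4/3)^(-3/7).

Key step: with t_0 = -1/2, the running product (C = -1/2, x = -1/3) telescopes to a rising factorial.
Adjacent-term ratio: r(k) = (-1/3) * (k+3/7) / [(k+1)] - rational in k. x = (-1/3); t_0 = -1/2; negate the roots.


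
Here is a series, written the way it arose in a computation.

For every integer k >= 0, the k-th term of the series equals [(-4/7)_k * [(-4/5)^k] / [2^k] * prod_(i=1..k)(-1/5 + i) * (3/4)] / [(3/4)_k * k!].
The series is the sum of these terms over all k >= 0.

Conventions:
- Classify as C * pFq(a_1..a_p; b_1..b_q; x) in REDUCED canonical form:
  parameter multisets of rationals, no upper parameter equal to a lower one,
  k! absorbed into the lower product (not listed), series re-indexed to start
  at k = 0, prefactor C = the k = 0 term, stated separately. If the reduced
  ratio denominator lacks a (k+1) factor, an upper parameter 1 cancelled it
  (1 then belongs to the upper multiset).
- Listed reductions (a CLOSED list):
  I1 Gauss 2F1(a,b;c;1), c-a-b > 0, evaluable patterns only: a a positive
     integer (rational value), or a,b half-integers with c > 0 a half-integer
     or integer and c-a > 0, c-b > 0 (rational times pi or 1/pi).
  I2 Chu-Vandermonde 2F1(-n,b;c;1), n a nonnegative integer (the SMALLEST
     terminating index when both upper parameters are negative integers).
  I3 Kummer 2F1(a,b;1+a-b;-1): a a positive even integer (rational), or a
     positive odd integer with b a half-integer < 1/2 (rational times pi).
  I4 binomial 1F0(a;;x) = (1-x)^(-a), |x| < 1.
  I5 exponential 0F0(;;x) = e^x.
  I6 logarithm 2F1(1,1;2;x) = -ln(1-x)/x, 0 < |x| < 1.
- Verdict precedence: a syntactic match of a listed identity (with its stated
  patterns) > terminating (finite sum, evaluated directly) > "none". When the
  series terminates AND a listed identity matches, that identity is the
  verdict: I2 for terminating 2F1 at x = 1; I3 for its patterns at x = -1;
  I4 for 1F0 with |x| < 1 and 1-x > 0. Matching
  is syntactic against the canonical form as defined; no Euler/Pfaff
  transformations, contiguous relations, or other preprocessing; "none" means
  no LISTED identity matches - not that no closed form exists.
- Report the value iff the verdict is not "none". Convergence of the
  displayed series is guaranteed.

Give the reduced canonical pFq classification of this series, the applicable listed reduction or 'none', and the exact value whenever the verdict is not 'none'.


Prefactor 3/4, argument -2/5: 2F1 with upper {-4/7, 4/5} over lower {3/4}. Verdict: no listed reduction: x = -2/5 and upper {-4/7, 4/5} fail every I1-I6 pattern.

Key observation: with t_0 = 3/4, the running product (C = 3/4, x = -2/5) telescopes to a rising factorial.
Step ratio: r(k) = (-2/5) * (k-4/7) (k+4/5) / [(k+3/4) (k+1)] - rational; roots negated = parameters, x = (-2/5), C = 3/4.


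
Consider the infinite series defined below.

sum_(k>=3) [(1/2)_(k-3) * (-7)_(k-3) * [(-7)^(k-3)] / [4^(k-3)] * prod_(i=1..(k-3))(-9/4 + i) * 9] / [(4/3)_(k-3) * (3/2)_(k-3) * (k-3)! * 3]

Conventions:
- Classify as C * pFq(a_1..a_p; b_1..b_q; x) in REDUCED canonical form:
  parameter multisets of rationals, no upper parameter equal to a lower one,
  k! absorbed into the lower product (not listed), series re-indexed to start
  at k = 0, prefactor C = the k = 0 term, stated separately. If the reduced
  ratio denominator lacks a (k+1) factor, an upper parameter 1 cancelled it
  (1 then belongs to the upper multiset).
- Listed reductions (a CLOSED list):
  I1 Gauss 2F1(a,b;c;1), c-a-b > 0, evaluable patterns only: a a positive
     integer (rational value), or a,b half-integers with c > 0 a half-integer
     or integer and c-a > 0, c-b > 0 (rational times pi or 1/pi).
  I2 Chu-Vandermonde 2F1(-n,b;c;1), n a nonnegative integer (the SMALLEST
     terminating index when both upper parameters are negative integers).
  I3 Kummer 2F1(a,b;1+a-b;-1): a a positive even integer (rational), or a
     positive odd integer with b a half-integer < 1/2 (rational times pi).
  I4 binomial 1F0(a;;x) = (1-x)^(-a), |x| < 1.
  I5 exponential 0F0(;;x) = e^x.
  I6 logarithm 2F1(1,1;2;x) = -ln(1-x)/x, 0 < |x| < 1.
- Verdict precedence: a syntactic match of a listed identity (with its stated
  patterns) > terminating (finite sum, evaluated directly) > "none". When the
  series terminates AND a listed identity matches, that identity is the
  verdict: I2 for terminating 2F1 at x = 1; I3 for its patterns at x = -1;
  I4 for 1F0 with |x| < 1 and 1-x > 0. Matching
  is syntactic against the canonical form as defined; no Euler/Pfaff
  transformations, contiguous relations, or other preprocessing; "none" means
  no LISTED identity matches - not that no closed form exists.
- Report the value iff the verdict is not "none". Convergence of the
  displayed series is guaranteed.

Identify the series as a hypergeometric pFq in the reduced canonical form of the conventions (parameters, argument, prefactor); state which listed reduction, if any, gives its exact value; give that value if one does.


x = -7/4 here; the reduced form reads 3F2, upper {-7, -5/4, 1/2}, lower {4/3, 3/2}, C = 3. Verdict: terminating (-7 upstairs). 8 nonzero terms in all; added directly. Its exact value is -265455256601037/220658239799296.

Key observation: t_0 being 3, the constant factors (prefactor 3) combine into one prefactor.
Adjacent-term ratio: r(k) = (-7/4) * (k-7) (k-5/4) (k+1/2) / [(k+4/3) (k+3/2) (k+1)] - poly over poly, x = (-7/4) from leading terms; C = 3 at k = 0.


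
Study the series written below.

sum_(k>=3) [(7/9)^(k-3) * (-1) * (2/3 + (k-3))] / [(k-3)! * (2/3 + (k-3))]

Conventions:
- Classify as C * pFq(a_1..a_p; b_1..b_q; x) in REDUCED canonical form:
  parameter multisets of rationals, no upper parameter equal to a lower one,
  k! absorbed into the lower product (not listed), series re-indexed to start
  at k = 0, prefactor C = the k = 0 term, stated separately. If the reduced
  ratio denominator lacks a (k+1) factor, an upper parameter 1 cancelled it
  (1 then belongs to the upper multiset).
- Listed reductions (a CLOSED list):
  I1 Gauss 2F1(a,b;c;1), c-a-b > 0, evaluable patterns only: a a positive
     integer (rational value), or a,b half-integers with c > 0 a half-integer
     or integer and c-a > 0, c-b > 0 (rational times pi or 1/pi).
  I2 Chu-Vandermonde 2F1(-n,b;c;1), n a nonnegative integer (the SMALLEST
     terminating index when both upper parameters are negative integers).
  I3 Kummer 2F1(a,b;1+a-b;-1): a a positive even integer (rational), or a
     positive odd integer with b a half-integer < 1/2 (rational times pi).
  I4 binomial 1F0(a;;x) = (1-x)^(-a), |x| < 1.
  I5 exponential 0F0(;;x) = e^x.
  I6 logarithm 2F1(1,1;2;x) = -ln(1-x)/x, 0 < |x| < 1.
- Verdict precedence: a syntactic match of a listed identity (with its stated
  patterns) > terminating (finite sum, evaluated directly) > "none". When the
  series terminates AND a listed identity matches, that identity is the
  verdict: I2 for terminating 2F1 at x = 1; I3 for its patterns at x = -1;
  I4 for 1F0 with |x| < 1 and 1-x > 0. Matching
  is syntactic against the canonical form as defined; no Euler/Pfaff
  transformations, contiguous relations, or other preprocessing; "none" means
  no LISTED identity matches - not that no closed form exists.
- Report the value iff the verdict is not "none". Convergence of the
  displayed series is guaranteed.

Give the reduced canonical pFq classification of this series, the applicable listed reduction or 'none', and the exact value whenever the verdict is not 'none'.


Structural cue: with t_0 = -1, the factor k + 2/3 cancels (top and bottom), leaving prefactor -1.
Consecutive-term ratio: r(k) = (7/9) * 1 / [(k+1)] ; factor over Q: parameters, x = (7/9), and C = -1.

This is -1 * 0F0(-; -; 7/9) in reduced canonical form. Verdict: this is the I5 exponential reduction (the 0F0 exponential series at x = 7/9). Exact value: (-1) * e^(7/9).


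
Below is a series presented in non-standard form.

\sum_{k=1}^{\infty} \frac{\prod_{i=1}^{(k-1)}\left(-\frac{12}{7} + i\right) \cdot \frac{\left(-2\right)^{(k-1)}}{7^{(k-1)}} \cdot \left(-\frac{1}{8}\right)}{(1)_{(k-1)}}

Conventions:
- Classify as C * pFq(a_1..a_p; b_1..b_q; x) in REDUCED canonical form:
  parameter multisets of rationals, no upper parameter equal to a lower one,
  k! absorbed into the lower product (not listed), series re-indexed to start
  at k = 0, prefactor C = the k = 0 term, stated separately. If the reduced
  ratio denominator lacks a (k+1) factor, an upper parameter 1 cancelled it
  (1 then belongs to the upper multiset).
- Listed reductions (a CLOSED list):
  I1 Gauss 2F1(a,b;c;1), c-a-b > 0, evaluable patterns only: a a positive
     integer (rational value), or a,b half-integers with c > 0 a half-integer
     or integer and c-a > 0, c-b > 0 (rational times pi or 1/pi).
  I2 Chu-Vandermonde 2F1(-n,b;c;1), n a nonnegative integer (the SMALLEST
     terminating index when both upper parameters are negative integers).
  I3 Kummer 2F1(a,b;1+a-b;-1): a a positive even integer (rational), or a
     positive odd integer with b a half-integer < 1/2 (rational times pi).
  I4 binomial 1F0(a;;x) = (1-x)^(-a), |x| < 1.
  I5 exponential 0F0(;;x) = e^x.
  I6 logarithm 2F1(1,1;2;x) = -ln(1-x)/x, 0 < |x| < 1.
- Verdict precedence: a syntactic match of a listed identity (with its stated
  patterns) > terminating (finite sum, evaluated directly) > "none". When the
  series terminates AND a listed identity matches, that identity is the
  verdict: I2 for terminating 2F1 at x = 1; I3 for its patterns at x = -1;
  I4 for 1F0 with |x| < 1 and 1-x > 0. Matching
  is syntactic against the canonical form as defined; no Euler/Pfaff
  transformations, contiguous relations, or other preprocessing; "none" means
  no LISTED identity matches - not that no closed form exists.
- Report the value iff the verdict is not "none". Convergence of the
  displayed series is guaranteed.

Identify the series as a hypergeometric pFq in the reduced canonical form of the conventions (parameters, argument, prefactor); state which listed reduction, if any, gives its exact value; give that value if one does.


Classification (C = -\frac{1}{8}): 1F0 with upper {-\frac{5}{7}}, lower {-}, argument x = -\frac{2}{7}. Verdict: the I4 binomial reduction matches (the 1F0 binomial series: exponent 5/7, x = -\frac{2}{7}). Sum: \left(-\frac{1}{8}\right) \cdot \left(\frac{9}{7}\right)^{\frac{5}{7}}.

Key step: x = -\frac{2}{7} and the two geometric factors (prefactor -1/8) combine into one argument.
Consecutive-term ratio: r(k) = -\frac{2}{7} * (k-\frac{5}{7}) / [(k+1)] - rational in k, leading ratio -\frac{2}{7}; with t_0 = -\frac{1}{8}, classification follows.


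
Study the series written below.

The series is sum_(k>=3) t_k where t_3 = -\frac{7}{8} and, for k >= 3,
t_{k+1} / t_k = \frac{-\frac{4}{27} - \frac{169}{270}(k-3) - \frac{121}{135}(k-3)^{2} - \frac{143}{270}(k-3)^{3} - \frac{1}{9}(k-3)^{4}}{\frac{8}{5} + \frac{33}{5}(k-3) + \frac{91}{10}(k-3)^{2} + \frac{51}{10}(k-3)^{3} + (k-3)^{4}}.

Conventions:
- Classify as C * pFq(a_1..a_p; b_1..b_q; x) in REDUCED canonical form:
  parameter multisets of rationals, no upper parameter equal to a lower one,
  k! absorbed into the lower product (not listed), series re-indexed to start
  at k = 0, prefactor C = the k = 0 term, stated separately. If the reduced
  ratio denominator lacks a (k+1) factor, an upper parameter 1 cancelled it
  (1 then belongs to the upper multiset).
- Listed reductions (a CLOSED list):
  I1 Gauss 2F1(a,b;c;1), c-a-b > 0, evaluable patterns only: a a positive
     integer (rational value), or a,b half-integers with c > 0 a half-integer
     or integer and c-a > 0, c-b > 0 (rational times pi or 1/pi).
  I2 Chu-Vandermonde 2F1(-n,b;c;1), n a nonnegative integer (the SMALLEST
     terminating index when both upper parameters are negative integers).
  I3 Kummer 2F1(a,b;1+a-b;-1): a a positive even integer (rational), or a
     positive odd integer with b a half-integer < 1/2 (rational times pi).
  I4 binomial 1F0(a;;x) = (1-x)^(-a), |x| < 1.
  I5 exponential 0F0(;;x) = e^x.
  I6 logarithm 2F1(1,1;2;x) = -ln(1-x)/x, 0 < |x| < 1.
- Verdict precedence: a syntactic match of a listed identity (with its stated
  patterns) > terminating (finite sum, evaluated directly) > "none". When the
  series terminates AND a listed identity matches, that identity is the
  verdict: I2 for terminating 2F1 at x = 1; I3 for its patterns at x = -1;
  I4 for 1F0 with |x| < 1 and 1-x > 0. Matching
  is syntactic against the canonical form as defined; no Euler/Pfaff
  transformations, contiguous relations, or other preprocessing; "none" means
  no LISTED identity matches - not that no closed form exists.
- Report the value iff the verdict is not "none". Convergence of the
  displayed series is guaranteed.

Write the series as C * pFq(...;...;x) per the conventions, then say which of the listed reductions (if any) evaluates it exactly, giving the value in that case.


Canonical form: C = -\frac{7}{8} times 2F1 with upper {1, \frac{5}{3}}, lower {2}, x = -\frac{1}{9}. Verdict: no listed reduction: x = -\frac{1}{9} and upper {1, \frac{5}{3}} fail every I1-I6 pattern.

Key observation: from the first term -\frac{7}{8}: the parameter 8/5 appears in both the upper and lower lists and cancels (alongside the other common factor).
Term ratio: r(k) = -\frac{1}{9} * (k+1) (k+\frac{5}{3}) / [(k+2) (k+1)] - rational in k, leading ratio -\frac{1}{9}; with t_0 = -\frac{7}{8}, classification follows.


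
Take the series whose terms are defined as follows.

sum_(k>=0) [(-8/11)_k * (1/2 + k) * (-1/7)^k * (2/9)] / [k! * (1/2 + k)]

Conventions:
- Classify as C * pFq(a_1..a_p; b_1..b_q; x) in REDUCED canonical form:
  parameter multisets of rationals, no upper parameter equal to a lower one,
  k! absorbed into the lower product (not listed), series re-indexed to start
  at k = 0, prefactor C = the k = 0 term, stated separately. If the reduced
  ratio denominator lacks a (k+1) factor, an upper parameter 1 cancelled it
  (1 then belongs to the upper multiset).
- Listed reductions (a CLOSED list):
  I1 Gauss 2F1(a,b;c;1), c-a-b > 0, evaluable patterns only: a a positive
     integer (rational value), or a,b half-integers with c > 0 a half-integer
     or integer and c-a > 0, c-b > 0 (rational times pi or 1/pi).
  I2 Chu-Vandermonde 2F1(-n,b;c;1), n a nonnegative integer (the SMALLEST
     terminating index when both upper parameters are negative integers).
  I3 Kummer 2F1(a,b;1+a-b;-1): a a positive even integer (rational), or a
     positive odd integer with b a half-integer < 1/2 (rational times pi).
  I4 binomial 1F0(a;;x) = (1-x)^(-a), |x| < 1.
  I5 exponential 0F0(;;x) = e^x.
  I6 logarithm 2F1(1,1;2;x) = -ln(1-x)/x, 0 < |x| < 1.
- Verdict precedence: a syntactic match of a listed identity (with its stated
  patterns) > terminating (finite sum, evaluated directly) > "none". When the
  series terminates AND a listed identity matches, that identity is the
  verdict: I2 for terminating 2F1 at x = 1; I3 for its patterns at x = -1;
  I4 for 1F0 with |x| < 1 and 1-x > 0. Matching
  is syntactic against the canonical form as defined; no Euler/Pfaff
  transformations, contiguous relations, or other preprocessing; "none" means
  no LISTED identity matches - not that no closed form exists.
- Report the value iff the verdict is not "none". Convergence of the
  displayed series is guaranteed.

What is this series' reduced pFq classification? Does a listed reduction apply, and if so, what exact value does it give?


With C = 2/9: the canonical form is 1F0(-8/11; -; -1/7). Verdict (x = -1/7): binomial (I4) applies (the 1F0 binomial series: exponent 8/11, x = -1/7). Value: (2/9) * (8/7)^(8/11).

The tell: from the first term 2/9: striking the common factor k + 1/2 reduces the term (C = 2/9, x = -1/7).
Term ratio: r(k) = (-1/7) * (k-8/11) / [(k+1)] - rational; roots negated = parameters, x = (-1/7), C = 2/9.


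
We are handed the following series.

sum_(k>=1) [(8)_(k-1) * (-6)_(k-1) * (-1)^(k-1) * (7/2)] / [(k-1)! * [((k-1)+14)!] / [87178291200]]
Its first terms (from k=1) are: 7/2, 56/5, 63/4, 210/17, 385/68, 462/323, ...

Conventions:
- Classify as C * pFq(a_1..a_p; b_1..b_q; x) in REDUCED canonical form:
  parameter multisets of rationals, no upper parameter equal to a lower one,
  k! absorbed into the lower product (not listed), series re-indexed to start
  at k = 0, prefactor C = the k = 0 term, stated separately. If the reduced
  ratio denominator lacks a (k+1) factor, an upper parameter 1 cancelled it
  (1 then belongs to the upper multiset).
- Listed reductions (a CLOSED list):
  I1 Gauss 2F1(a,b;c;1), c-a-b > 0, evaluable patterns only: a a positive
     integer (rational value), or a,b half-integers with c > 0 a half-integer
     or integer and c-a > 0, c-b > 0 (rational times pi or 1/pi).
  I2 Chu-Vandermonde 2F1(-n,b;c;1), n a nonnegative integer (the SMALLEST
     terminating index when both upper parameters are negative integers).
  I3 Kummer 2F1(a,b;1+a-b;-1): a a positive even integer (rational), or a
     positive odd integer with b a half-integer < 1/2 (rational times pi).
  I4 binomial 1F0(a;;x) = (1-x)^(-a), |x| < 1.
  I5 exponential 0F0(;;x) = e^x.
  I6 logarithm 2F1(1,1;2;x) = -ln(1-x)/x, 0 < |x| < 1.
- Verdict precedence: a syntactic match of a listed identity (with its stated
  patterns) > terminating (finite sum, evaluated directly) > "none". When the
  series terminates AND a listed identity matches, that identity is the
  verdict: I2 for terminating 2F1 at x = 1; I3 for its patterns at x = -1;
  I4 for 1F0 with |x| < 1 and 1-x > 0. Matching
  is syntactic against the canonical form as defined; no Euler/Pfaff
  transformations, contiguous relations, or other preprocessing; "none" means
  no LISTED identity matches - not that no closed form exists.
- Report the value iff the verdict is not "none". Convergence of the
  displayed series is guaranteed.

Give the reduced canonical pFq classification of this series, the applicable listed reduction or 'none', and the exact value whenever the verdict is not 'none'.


This is 7/2 * 2F1(-6, 8; 15; -1) in reduced canonical form. Verdict at x = -1: Kummer (I3) matches (x = -1; c = 15 equals 1+a-b for upper {-6, 8}: listed pattern). Hence: 1001/20.

First insight: x = (-1) and the denominator's factorial ratio (C = 7/2) is a lower Pochhammer.
Consecutive-term ratio: r(k) = (-1) * (k-6) (k+8) / [(k+15) (k+1)] - rational in k, leading ratio (-1); with t_0 = 7/2, classification follows.


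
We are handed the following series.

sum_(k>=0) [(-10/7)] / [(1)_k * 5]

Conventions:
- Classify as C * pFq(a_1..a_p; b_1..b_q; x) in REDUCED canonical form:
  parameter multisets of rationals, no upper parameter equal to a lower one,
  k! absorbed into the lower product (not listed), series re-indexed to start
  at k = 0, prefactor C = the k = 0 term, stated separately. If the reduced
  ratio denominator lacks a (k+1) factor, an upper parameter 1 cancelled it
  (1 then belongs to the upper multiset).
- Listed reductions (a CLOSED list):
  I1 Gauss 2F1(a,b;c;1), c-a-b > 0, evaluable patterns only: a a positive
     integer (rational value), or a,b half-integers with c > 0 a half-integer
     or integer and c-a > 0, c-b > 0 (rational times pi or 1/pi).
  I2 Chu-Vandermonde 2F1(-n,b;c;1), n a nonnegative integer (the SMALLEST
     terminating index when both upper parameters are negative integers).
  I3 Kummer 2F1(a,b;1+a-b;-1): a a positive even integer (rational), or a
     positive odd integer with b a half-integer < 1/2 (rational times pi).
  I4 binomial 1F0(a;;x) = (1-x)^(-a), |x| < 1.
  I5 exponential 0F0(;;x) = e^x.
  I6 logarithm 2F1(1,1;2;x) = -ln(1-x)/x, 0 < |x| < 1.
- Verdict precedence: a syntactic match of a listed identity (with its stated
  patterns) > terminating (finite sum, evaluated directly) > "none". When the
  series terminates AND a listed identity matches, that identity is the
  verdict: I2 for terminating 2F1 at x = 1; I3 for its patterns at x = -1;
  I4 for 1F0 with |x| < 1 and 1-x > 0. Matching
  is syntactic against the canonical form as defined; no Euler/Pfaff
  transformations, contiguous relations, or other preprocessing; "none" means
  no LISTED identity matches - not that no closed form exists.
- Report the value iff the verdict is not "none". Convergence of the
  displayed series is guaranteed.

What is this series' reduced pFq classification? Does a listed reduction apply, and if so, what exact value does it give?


This is -2/7 * 0F0(-; -; 1) in reduced canonical form. Verdict at x = 1: exponential (I5) matches (the 0F0 exponential series at x = 1). Exact value: (-2/7) * e^(1).

First insight: t_0 being -2/7, (1)_k (prefactor -2/7) is k! itself.
Adjacent-term ratio: r(k) = 1 * 1 / [(k+1)] - poly over poly, x = 1 from leading terms; C = -2/7 at k = 0.
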